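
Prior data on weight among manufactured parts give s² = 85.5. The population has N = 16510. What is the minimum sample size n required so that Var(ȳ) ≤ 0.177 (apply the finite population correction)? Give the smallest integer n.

Without fpc, n₀ = s²/D = 85.5/0.177 = 483.0508.
With fpc, (1 − n/N)·s²/n ≤ D requires n ≥ n₀/(1 + n₀/N) = 483.0508/(1 + 483.0508/16510) = 469.3194.
Rounding up, n = 470.

470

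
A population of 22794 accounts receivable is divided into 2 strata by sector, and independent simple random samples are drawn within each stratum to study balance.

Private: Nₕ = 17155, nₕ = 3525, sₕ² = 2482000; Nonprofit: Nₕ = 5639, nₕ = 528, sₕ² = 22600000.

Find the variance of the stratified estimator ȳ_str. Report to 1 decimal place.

2691.2

Var(ȳ_str) = Σₕ Wₕ²(1 − fₕ)sₕ²/nₕ with Wₕ = Nₕ/N, N = 22794.
Private: Wₕ = 0.75261034; term = 0.75261034²·(1 − 0.20547945)·2482000/3525 = 316.87512.
Nonprofit: Wₕ = 0.24738966; term = 0.24738966²·(1 − 0.09363362)·22600000/528 = 2374.3318.
Sum = 2691.2069.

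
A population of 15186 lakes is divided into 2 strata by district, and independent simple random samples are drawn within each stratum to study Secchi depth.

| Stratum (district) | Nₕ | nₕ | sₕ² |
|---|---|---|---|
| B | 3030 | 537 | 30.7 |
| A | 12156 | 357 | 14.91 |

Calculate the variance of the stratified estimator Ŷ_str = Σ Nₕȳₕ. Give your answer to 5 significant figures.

Var(Ŷ_str) = Σₕ Nₕ²(1 − fₕ)sₕ²/nₕ.
B: 3030²·(1 − 537/3030)·30.7/537 = 431846.09.
A: 12156²·(1 − 357/12156)·14.91/357 = 5.9902551 × 10^6.
Sum = 6.4221012 × 10^6.

6.4221 × 10^6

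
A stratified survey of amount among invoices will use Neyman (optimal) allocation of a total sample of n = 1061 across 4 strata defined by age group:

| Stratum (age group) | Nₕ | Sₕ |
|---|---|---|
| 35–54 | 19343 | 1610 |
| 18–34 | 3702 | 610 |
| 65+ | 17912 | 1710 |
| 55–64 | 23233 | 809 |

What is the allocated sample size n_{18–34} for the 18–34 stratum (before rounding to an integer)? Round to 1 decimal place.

28.9

Neyman allocation: nₕ = n·NₕSₕ / Σⱼ NⱼSⱼ.
Σ NⱼSⱼ = 19343·1610 + 3702·610 + 17912·1710 + 23233·809 = 8.2825467 × 10^7.
n_{18–34} = 1061·3702·610 / (8.2825467 × 10^7) = 28.9.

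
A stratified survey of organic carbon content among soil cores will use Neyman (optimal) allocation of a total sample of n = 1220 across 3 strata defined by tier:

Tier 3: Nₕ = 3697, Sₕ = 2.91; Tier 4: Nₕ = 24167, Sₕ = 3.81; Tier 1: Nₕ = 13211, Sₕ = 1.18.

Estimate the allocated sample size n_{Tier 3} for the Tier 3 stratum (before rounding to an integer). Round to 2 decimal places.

110.83

Neyman allocation: nₕ = n·NₕSₕ / Σⱼ NⱼSⱼ.
Σ NⱼSⱼ = 3697·2.91 + 24167·3.81 + 13211·1.18 = 118423.52.
n_{Tier 3} = 1220·3697·2.91 / 118423.52 = 110.83.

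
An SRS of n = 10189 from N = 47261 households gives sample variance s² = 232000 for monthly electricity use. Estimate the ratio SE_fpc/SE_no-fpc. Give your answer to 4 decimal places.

f = n/N = 10189/47261 = 0.21559002.
SE_no-fpc = √(s²/n) = 4.7717558; SE_fpc = √((1−f)s²/n) = 4.2261973.
Ratio = √(1−f) = 0.88566923.

0.8857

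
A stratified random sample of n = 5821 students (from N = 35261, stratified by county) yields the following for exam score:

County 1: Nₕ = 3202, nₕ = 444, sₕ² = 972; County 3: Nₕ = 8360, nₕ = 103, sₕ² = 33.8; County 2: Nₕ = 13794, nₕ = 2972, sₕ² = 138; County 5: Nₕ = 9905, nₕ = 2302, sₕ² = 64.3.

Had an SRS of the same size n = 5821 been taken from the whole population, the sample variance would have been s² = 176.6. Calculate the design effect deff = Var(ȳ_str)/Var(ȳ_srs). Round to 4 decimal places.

Var(ȳ_str) = Σ Wₕ²(1−fₕ)sₕ²/nₕ with Wₕ = Nₕ/35261:
  County 1: (3202/35261)²·(1−444/3202)·972/444 = 0.015549257
  County 3: (8360/35261)²·(1−103/8360)·33.8/103 = 0.018218759
  County 2: (13794/35261)²·(1−2972/13794)·138/2972 = 0.0055749218
  County 5: (9905/35261)²·(1−2302/9905)·64.3/2302 = 0.0016918267
  → Var(ȳ_str) = 0.041034765.
Var(ȳ_srs) = (1 − 5821/35261)·176.6/5821 = 0.025330064.
deff = 0.041034765 / 0.025330064 = 1.6200.

1.6200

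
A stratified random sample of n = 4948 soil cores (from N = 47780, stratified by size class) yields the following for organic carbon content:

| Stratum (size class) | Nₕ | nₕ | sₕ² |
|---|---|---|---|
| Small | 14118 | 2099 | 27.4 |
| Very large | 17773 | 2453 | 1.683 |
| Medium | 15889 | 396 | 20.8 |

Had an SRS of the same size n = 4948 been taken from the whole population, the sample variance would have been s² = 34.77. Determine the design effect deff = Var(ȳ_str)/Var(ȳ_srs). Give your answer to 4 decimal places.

1.0661

Var(ȳ_str) = Σ Wₕ²(1−fₕ)sₕ²/nₕ with Wₕ = Nₕ/47780:
  Small: (14118/47780)²·(1−2099/14118)·27.4/2099 = 9.7025825 × 10^-4
  Very large: (17773/47780)²·(1−2453/17773)·1.683/2453 = 8.1830232 × 10^-5
  Medium: (15889/47780)²·(1−396/15889)·20.8/396 = 0.0056638005
  → Var(ȳ_str) = 0.006715889.
Var(ȳ_srs) = (1 − 4948/47780)·34.77/4948 = 0.0062993713.
deff = 0.006715889 / 0.0062993713 = 1.0661.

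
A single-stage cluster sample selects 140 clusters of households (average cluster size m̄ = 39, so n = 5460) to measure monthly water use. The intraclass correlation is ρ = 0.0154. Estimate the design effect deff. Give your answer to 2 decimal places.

deff = 1 + (39 − 1)·0.0154 = 1 + 0.5852 = 1.5852.

1.59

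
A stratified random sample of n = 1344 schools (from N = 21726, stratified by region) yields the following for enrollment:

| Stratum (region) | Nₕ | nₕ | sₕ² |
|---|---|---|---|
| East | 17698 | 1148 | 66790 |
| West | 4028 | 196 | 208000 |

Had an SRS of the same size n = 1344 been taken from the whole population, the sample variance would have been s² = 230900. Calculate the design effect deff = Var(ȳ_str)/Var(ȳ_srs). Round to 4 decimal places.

Var(ȳ_str) = Σ Wₕ²(1−fₕ)sₕ²/nₕ with Wₕ = Nₕ/21726:
  East: (17698/21726)²·(1−1148/17698)·66790/1148 = 36.102077
  West: (4028/21726)²·(1−196/4028)·208000/196 = 34.702653
  → Var(ȳ_str) = 70.80473.
Var(ȳ_srs) = (1 − 1344/21726)·230900/1344 = 161.17278.
deff = 70.80473 / 161.17278 = 0.4393.

0.4393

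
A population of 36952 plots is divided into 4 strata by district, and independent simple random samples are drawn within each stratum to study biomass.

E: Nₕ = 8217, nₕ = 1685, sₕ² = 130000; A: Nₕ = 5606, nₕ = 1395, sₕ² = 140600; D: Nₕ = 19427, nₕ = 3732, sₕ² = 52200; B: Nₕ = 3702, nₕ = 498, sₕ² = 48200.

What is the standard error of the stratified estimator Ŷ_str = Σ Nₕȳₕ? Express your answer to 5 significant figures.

109240

Var(Ŷ_str) = Σₕ Nₕ²(1 − fₕ)sₕ²/nₕ.
E: 8217²·(1 − 1685/8217)·130000/1685 = 4.1409779 × 10^9.
A: 5606²·(1 − 1395/5606)·140600/1395 = 2.3793013 × 10^9.
D: 19427²·(1 − 3732/19427)·52200/3732 = 4.2647731 × 10^9.
B: 3702²·(1 − 498/3702)·48200/498 = 1.1480125 × 10^9.
Sum = 1.1933065 × 10^10.
SE = √(1.1933065 × 10^10) = 109240.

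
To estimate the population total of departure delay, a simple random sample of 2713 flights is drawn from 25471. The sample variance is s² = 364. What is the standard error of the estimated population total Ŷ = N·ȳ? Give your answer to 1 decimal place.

Var(Ŷ) = N²·Var(ȳ) = N²·(1 − n/N)·s²/n.
f = 2713/25471 = 0.10651329; Var(ȳ) = 0.89348671·364/2713 = 0.11987805.
Var(Ŷ) = 25471² · 0.11987805 = 7.7773503 × 10^7.
SE(Ŷ) = √(7.7773503 × 10^7) = 8818.9.

8818.9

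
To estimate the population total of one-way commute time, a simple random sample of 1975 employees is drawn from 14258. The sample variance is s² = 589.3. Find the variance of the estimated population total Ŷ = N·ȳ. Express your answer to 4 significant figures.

5.226 × 10^7

Var(Ŷ) = N²·Var(ȳ) = N²·(1 − n/N)·s²/n.
f = 1975/14258 = 0.13851873; Var(ȳ) = 0.86148127·589.3/1975 = 0.25704856.
Var(Ŷ) = 14258² · 0.25704856 = 5.2255547 × 10^7.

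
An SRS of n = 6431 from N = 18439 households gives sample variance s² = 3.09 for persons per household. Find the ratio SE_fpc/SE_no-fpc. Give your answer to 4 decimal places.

f = n/N = 6431/18439 = 0.34877163.
SE_no-fpc = √(s²/n) = 0.021919971; SE_fpc = √((1−f)s²/n) = 0.017689137.
Ratio = √(1−f) = 0.80698722.

0.8070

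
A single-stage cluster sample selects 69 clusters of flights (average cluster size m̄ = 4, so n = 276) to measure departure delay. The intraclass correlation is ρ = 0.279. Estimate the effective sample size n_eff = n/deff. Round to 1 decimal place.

150.2

deff = 1 + (4 − 1)·0.279 = 1 + 0.837 = 1.837.
n_eff = 276 / 1.837 = 150.2.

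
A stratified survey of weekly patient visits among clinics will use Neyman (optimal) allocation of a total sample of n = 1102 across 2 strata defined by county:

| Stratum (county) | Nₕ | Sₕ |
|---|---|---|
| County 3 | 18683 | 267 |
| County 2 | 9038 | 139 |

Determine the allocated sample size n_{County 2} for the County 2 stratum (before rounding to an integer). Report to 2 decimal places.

221.70

Neyman allocation: nₕ = n·NₕSₕ / Σⱼ NⱼSⱼ.
Σ NⱼSⱼ = 18683·267 + 9038·139 = 6.244643 × 10^6.
n_{County 2} = 1102·9038·139 / (6.244643 × 10^6) = 221.70.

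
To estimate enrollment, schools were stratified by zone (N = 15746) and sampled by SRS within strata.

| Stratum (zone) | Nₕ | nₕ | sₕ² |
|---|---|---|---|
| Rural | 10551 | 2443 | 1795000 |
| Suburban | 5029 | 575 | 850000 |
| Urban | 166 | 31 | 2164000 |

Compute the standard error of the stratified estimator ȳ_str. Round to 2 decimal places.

19.83

Var(ȳ_str) = Σₕ Wₕ²(1 − fₕ)sₕ²/nₕ with Wₕ = Nₕ/N, N = 15746.
Rural: Wₕ = 0.67007494; term = 0.67007494²·(1 − 0.23154203)·1795000/2443 = 253.51745.
Suburban: Wₕ = 0.31938270; term = 0.31938270²·(1 − 0.11433685)·850000/575 = 133.54955.
Urban: Wₕ = 0.01054236; term = 0.01054236²·(1 − 0.18674699)·2164000/31 = 6.3095288.
Sum = 393.37653.
SE = √(393.37653) = 19.83.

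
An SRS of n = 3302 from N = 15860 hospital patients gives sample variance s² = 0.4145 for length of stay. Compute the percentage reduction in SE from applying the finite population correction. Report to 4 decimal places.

f = n/N = 3302/15860 = 0.20819672.
SE_no-fpc = √(s²/n) = 0.011204016; SE_fpc = √((1−f)s²/n) = 0.0099697067.
Ratio = √(1−f) = 0.88983329. Reduction = 100·(1 − 0.88983329) = 11.0167%.

11.0167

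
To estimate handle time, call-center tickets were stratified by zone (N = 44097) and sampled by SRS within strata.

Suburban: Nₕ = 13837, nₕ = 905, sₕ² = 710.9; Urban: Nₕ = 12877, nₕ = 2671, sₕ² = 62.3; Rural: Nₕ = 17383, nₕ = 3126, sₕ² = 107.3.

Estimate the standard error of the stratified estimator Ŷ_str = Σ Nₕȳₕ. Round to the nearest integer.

Var(Ŷ_str) = Σₕ Nₕ²(1 − fₕ)sₕ²/nₕ.
Suburban: 13837²·(1 − 905/13837)·710.9/905 = 1.4056188 × 10^8.
Urban: 12877²·(1 − 2671/12877)·62.3/2671 = 3.0653807 × 10^6.
Rural: 17383²·(1 − 3126/17383)·107.3/3126 = 8.5067492 × 10^6.
Sum = 1.5213401 × 10^8.
SE = √(1.5213401 × 10^8) = 12334.

12334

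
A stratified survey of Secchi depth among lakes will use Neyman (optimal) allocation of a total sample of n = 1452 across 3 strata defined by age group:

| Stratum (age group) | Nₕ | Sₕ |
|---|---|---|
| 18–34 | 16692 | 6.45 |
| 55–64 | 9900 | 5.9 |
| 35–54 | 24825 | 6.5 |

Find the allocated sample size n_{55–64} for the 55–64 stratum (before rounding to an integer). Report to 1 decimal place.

259.0

Neyman allocation: nₕ = n·NₕSₕ / Σⱼ NⱼSⱼ.
Σ NⱼSⱼ = 16692·6.45 + 9900·5.9 + 24825·6.5 = 327435.9.
n_{55–64} = 1452·9900·5.9 / 327435.9 = 259.0.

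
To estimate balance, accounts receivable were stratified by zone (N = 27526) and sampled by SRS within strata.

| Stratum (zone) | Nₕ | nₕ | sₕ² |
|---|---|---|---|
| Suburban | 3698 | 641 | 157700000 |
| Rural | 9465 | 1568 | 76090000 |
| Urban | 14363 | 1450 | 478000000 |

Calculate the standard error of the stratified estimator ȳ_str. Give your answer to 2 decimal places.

298.58

Var(ȳ_str) = Σₕ Wₕ²(1 − fₕ)sₕ²/nₕ with Wₕ = Nₕ/N, N = 27526.
Suburban: Wₕ = 0.13434571; term = 0.13434571²·(1 − 0.17333694)·157700000/641 = 3670.7077.
Rural: Wₕ = 0.34385672; term = 0.34385672²·(1 − 0.16566297)·76090000/1568 = 4787.1614.
Urban: Wₕ = 0.52179757; term = 0.52179757²·(1 − 0.10095384)·478000000/1450 = 80694.883.
Sum = 89152.752.
SE = √(89152.752) = 298.58.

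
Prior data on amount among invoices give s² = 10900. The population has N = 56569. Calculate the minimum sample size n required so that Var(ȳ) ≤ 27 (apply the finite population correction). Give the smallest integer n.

Without fpc, n₀ = s²/D = 10900/27 = 403.7037.
With fpc, (1 − n/N)·s²/n ≤ D requires n ≥ n₀/(1 + n₀/N) = 403.7037/(1 + 403.7037/56569) = 400.8431.
Rounding up, n = 401.

401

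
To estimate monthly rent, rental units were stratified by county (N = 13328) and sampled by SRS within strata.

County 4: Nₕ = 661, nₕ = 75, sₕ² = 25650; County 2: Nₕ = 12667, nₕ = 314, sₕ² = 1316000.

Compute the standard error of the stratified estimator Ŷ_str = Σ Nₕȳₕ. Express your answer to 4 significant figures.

Var(Ŷ_str) = Σₕ Nₕ²(1 − fₕ)sₕ²/nₕ.
County 4: 661²·(1 − 75/661)·25650/75 = 1.3247233 × 10^8.
County 2: 12667²·(1 − 314/12667)·1316000/314 = 6.5580157 × 10^11.
Sum = 6.5593404 × 10^11.
SE = √(6.5593404 × 10^11) = 809900.

809900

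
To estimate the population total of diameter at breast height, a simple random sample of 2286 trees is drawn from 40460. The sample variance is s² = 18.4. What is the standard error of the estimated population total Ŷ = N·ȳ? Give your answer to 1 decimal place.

Var(Ŷ) = N²·Var(ȳ) = N²·(1 − n/N)·s²/n.
f = 2286/40460 = 0.05650025; Var(ȳ) = 0.94349975·18.4/2286 = 0.0075942237.
Var(Ŷ) = 40460² · 0.0075942237 = 1.2431832 × 10^7.
SE(Ŷ) = √(1.2431832 × 10^7) = 3525.9.

3525.9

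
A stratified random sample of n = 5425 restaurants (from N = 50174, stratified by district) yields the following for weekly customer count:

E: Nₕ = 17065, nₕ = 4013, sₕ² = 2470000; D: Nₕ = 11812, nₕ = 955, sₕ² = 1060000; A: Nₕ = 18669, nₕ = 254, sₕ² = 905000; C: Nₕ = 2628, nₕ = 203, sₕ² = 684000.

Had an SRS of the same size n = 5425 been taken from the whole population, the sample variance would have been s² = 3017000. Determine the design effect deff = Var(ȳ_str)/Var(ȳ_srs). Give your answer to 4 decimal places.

Var(ȳ_str) = Σ Wₕ²(1−fₕ)sₕ²/nₕ with Wₕ = Nₕ/50174:
  E: (17065/50174)²·(1−4013/17065)·2470000/4013 = 54.456998
  D: (11812/50174)²·(1−955/11812)·1060000/955 = 56.542931
  A: (18669/50174)²·(1−254/18669)·905000/254 = 486.57545
  C: (2628/50174)²·(1−203/2628)·684000/203 = 8.5298171
  → Var(ȳ_str) = 606.1052.
Var(ȳ_srs) = (1 − 5425/50174)·3017000/5425 = 495.99829.
deff = 606.1052 / 495.99829 = 1.2220.

1.2220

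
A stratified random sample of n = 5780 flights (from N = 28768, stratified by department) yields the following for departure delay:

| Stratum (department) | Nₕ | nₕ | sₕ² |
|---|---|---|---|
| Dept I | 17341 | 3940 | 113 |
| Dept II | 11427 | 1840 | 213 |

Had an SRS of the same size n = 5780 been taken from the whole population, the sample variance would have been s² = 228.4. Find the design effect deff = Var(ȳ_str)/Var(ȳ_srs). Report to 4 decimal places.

Var(ȳ_str) = Σ Wₕ²(1−fₕ)sₕ²/nₕ with Wₕ = Nₕ/28768:
  Dept I: (17341/28768)²·(1−3940/17341)·113/3940 = 0.0080533065
  Dept II: (11427/28768)²·(1−1840/11427)·213/1840 = 0.01532348
  → Var(ȳ_str) = 0.023376787.
Var(ȳ_srs) = (1 − 5780/28768)·228.4/5780 = 0.031576194.
deff = 0.023376787 / 0.031576194 = 0.7403.

0.7403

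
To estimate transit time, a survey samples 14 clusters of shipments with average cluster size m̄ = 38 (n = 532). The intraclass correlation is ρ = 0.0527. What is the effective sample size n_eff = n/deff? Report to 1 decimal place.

deff = 1 + (38 − 1)·0.0527 = 1 + 1.9499 = 2.9499.
n_eff = 532 / 2.9499 = 180.3.

180.3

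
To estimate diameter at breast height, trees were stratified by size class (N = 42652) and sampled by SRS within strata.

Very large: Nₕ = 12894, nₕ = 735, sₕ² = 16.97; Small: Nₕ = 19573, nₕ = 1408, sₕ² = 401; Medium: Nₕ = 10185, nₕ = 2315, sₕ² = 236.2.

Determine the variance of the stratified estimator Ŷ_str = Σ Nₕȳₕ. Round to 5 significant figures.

1.1306 × 10^8

Var(Ŷ_str) = Σₕ Nₕ²(1 − fₕ)sₕ²/nₕ.
Very large: 12894²·(1 − 735/12894)·16.97/735 = 3.6197621 × 10^6.
Small: 19573²·(1 − 1408/19573)·401/1408 = 1.0125921 × 10^8.
Medium: 10185²·(1 − 2315/10185)·236.2/2315 = 8.1783306 × 10^6.
Sum = 1.130573 × 10^8.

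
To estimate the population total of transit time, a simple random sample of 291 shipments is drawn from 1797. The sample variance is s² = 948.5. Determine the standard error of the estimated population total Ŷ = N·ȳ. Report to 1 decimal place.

2970.0

Var(Ŷ) = N²·Var(ȳ) = N²·(1 − n/N)·s²/n.
f = 291/1797 = 0.16193656; Var(ȳ) = 0.83806344·948.5/291 = 2.731626.
Var(Ŷ) = 1797² · 2.731626 = 8.8209913 × 10^6.
SE(Ŷ) = √(8.8209913 × 10^6) = 2970.0.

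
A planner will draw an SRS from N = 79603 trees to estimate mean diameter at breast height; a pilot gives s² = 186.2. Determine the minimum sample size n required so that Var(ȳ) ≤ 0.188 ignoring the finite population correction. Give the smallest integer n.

991

Without fpc, n₀ = s²/D = 186.2/0.188 = 990.4255.
Rounding up, n = 991.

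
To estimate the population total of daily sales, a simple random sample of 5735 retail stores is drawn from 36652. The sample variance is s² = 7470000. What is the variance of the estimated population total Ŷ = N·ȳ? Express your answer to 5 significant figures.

Var(Ŷ) = N²·Var(ȳ) = N²·(1 − n/N)·s²/n.
f = 5735/36652 = 0.15647168; Var(ȳ) = 0.84352832·7470000/5735 = 1098.7195.
Var(Ŷ) = 36652² · 1098.7195 = 1.4759858 × 10^12.

1.4760 × 10^12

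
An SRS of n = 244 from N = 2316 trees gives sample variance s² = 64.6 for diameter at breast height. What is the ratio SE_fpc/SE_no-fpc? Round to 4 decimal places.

0.9459

f = n/N = 244/2316 = 0.10535406.
SE_no-fpc = √(s²/n) = 0.51454261; SE_fpc = √((1−f)s²/n) = 0.48668386.
Ratio = √(1−f) = 0.94585725.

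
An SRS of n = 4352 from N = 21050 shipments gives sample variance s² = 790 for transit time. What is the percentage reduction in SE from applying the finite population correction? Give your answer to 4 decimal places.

10.9352

f = n/N = 4352/21050 = 0.20674584.
SE_no-fpc = √(s²/n) = 0.42605837; SE_fpc = √((1−f)s²/n) = 0.37946811.
Ratio = √(1−f) = 0.89064817. Reduction = 100·(1 − 0.89064817) = 10.9352%.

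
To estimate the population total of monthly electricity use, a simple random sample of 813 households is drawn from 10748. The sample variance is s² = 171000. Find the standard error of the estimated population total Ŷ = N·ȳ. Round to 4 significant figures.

149900

Var(Ŷ) = N²·Var(ȳ) = N²·(1 − n/N)·s²/n.
f = 813/10748 = 0.07564198; Var(ȳ) = 0.92435802·171000/813 = 194.42217.
Var(Ŷ) = 10748² · 194.42217 = 2.2459553 × 10^10.
SE(Ŷ) = √(2.2459553 × 10^10) = 149900.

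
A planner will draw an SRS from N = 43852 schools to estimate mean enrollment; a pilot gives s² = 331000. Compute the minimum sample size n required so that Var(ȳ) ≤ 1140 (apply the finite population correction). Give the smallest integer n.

Without fpc, n₀ = s²/D = 331000/1140 = 290.3509.
With fpc, (1 − n/N)·s²/n ≤ D requires n ≥ n₀/(1 + n₀/N) = 290.3509/(1 + 290.3509/43852) = 288.4411.
Rounding up, n = 289.

289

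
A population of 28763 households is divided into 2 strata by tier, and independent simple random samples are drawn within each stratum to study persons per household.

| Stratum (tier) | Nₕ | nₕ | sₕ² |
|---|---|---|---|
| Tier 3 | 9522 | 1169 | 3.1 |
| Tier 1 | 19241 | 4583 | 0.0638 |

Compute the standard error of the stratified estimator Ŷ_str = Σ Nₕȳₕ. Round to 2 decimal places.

463.52

Var(Ŷ_str) = Σₕ Nₕ²(1 − fₕ)sₕ²/nₕ.
Tier 3: 9522²·(1 − 1169/9522)·3.1/1169 = 210920.04.
Tier 1: 19241²·(1 − 4583/19241)·0.0638/4583 = 3926.2069.
Sum = 214846.25.
SE = √(214846.25) = 463.52.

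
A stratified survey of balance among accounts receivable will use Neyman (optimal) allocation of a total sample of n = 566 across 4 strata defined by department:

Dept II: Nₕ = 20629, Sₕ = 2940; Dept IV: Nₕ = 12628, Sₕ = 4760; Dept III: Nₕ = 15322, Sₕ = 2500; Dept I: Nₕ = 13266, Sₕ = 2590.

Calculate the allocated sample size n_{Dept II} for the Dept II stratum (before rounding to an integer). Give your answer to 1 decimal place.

Neyman allocation: nₕ = n·NₕSₕ / Σⱼ NⱼSⱼ.
Σ NⱼSⱼ = 20629·2940 + 12628·4760 + 15322·2500 + 13266·2590 = 1.9342248 × 10^8.
n_{Dept II} = 566·20629·2940 / (1.9342248 × 10^8) = 177.5.

177.5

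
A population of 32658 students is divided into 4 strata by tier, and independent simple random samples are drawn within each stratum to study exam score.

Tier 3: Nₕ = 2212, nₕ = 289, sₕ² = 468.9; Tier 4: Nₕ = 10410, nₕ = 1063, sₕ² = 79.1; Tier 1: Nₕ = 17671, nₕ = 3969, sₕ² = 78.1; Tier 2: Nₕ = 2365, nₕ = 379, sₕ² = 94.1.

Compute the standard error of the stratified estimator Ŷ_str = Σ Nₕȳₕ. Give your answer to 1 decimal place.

4480.3

Var(Ŷ_str) = Σₕ Nₕ²(1 − fₕ)sₕ²/nₕ.
Tier 3: 2212²·(1 − 289/2212)·468.9/289 = 6.9015525 × 10^6.
Tier 4: 10410²·(1 − 1063/10410)·79.1/1063 = 7.2404605 × 10^6.
Tier 1: 17671²·(1 − 3969/17671)·78.1/3969 = 4.7644747 × 10^6.
Tier 2: 2365²·(1 − 379/2365)·94.1/379 = 1.1661671 × 10^6.
Sum = 2.0072655 × 10^7.
SE = √(2.0072655 × 10^7) = 4480.3.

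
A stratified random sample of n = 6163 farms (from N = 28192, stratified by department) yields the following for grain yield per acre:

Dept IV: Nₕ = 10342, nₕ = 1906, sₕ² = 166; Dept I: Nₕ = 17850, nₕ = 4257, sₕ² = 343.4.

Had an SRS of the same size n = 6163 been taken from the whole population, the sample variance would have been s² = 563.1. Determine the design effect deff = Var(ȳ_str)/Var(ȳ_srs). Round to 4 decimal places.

0.4788

Var(ȳ_str) = Σ Wₕ²(1−fₕ)sₕ²/nₕ with Wₕ = Nₕ/28192:
  Dept IV: (10342/28192)²·(1−1906/10342)·166/1906 = 0.0095603661
  Dept I: (17850/28192)²·(1−4257/17850)·343.4/4257 = 0.024626257
  → Var(ȳ_str) = 0.034186623.
Var(ȳ_srs) = (1 − 6163/28192)·563.1/6163 = 0.071394089.
deff = 0.034186623 / 0.071394089 = 0.4788.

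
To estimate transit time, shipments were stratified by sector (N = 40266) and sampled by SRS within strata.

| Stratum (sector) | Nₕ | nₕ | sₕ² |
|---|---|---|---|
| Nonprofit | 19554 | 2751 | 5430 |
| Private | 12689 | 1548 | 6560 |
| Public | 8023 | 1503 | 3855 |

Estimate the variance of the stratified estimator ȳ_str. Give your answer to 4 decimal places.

0.8522

Var(ȳ_str) = Σₕ Wₕ²(1 − fₕ)sₕ²/nₕ with Wₕ = Nₕ/N, N = 40266.
Nonprofit: Wₕ = 0.48562062; term = 0.48562062²·(1 − 0.14068733)·5430/2751 = 0.39999513.
Private: Wₕ = 0.31512939; term = 0.31512939²·(1 − 0.12199543)·6560/1548 = 0.36949407.
Public: Wₕ = 0.19924999; term = 0.19924999²·(1 − 0.18733641)·3855/1503 = 0.082750916.
Sum = 0.85224012.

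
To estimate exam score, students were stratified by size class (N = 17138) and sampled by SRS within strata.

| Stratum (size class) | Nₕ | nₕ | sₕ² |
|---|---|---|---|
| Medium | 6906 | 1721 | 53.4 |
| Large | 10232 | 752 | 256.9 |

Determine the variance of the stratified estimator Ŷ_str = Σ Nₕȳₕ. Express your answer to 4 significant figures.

3.425 × 10^7

Var(Ŷ_str) = Σₕ Nₕ²(1 − fₕ)sₕ²/nₕ.
Medium: 6906²·(1 − 1721/6906)·53.4/1721 = 1.1110554 × 10^6.
Large: 10232²·(1 − 752/10232)·256.9/752 = 3.3137148 × 10^7.
Sum = 3.4248203 × 10^7.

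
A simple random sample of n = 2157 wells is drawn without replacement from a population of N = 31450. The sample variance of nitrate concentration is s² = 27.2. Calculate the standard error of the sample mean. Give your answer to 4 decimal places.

0.1084

Under SRS without replacement, Var(ȳ) = (1 − f)·s²/n with f = n/N = 2157/31450 = 0.06858506.
Var(ȳ) = (1 − 0.06858506)·27.2/2157 = 0.93141494·0.012610107 = 0.011745242.
SE(ȳ) = √(0.011745242) = 0.1084.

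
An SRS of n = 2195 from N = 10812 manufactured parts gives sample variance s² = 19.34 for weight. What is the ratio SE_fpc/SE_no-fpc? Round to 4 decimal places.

f = n/N = 2195/10812 = 0.20301517.
SE_no-fpc = √(s²/n) = 0.093866575; SE_fpc = √((1−f)s²/n) = 0.083798453.
Ratio = √(1−f) = 0.89274007.

0.8927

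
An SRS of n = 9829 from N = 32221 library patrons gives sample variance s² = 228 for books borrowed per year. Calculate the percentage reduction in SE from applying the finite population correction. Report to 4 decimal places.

f = n/N = 9829/32221 = 0.30504950.
SE_no-fpc = √(s²/n) = 0.15230451; SE_fpc = √((1−f)s²/n) = 0.12696666.
Ratio = √(1−f) = 0.83363691. Reduction = 100·(1 − 0.83363691) = 16.6363%.

16.6363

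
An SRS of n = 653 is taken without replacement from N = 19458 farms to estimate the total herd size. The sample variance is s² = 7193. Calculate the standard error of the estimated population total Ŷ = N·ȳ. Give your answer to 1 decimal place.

Var(Ŷ) = N²·Var(ȳ) = N²·(1 − n/N)·s²/n.
f = 653/19458 = 0.03355946; Var(ȳ) = 0.96644054·7193/653 = 10.645646.
Var(Ŷ) = 19458² · 10.645646 = 4.0305881 × 10^9.
SE(Ŷ) = √(4.0305881 × 10^9) = 63486.9.

63486.9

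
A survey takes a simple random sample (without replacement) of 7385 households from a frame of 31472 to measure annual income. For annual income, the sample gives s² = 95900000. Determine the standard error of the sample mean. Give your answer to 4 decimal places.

99.6927

Under SRS without replacement, Var(ȳ) = (1 − f)·s²/n with f = n/N = 7385/31472 = 0.23465302.
Var(ȳ) = (1 − 0.23465302)·95900000/7385 = 0.76534698·12985.782 = 9938.629.
SE(ȳ) = √(9938.629) = 99.6927.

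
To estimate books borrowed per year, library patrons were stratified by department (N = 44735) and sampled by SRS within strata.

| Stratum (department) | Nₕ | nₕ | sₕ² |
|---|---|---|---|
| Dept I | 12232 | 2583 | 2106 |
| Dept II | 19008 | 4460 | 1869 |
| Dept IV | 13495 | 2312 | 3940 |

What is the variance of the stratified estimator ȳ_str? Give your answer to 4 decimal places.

Var(ȳ_str) = Σₕ Wₕ²(1 − fₕ)sₕ²/nₕ with Wₕ = Nₕ/N, N = 44735.
Dept I: Wₕ = 0.27343244; term = 0.27343244²·(1 − 0.21116743)·2106/2583 = 0.048086023.
Dept II: Wₕ = 0.42490220; term = 0.42490220²·(1 − 0.23463805)·1869/4460 = 0.057905428.
Dept IV: Wₕ = 0.30166536; term = 0.30166536²·(1 − 0.17132271)·3940/2312 = 0.12851231.
Sum = 0.23450376.

0.2345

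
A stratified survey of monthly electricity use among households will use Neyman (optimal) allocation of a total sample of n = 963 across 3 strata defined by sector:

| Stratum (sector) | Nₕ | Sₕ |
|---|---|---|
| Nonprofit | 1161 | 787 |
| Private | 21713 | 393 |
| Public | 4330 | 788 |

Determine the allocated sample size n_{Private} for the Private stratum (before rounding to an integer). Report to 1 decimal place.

639.0

Neyman allocation: nₕ = n·NₕSₕ / Σⱼ NⱼSⱼ.
Σ NⱼSⱼ = 1161·787 + 21713·393 + 4330·788 = 1.2858956 × 10^7.
n_{Private} = 963·21713·393 / (1.2858956 × 10^7) = 639.0.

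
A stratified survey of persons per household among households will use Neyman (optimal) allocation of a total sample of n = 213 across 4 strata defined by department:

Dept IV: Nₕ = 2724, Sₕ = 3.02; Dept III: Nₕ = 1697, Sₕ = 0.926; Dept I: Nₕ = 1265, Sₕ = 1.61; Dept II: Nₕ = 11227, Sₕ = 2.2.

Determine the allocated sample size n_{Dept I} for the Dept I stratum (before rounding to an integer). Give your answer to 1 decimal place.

11.9

Neyman allocation: nₕ = n·NₕSₕ / Σⱼ NⱼSⱼ.
Σ NⱼSⱼ = 2724·3.02 + 1697·0.926 + 1265·1.61 + 11227·2.2 = 36533.952.
n_{Dept I} = 213·1265·1.61 / 36533.952 = 11.9.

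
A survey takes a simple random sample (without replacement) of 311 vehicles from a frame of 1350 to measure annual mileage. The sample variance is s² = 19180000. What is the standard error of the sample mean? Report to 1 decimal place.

Under SRS without replacement, Var(ȳ) = (1 − f)·s²/n with f = n/N = 311/1350 = 0.23037037.
Var(ȳ) = (1 − 0.23037037)·19180000/311 = 0.76962963·61672.026 = 47464.618.
SE(ȳ) = √(47464.618) = 217.9.

217.9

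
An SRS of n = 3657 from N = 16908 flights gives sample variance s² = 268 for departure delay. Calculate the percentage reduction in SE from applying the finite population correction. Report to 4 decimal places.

f = n/N = 3657/16908 = 0.21628815.
SE_no-fpc = √(s²/n) = 0.27071039; SE_fpc = √((1−f)s²/n) = 0.23965314.
Ratio = √(1−f) = 0.88527502. Reduction = 100·(1 − 0.88527502) = 11.4725%.

11.4725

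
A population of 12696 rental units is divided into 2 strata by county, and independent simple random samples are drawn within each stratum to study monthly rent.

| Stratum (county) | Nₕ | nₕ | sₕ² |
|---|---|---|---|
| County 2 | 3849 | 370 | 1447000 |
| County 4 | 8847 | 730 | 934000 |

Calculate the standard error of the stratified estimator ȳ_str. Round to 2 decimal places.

Var(ȳ_str) = Σₕ Wₕ²(1 − fₕ)sₕ²/nₕ with Wₕ = Nₕ/N, N = 12696.
County 2: Wₕ = 0.30316635; term = 0.30316635²·(1 − 0.09612886)·1447000/370 = 324.88923.
County 4: Wₕ = 0.69683365; term = 0.69683365²·(1 − 0.08251385)·934000/730 = 570.00906.
Sum = 894.89829.
SE = √(894.89829) = 29.91.

29.91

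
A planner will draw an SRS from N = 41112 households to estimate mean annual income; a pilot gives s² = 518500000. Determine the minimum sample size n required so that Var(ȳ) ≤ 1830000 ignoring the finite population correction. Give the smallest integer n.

284

Without fpc, n₀ = s²/D = 518500000/1830000 = 283.3333.
Rounding up, n = 284.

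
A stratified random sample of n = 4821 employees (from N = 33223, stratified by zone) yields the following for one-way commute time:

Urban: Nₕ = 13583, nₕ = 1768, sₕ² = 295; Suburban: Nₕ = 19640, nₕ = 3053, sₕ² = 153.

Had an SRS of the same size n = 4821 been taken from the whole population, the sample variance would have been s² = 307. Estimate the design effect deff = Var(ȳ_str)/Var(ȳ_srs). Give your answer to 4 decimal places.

Var(ȳ_str) = Σ Wₕ²(1−fₕ)sₕ²/nₕ with Wₕ = Nₕ/33223:
  Urban: (13583/33223)²·(1−1768/13583)·295/1768 = 0.024260039
  Suburban: (19640/33223)²·(1−3053/19640)·153/3053 = 0.014790957
  → Var(ȳ_str) = 0.039050996.
Var(ȳ_srs) = (1 − 4821/33223)·307/4821 = 0.054439148.
deff = 0.039050996 / 0.054439148 = 0.7173.

0.7173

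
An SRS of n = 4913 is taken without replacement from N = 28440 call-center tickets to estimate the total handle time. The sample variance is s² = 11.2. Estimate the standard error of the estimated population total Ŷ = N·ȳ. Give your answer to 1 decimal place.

1235.0

Var(Ŷ) = N²·Var(ȳ) = N²·(1 − n/N)·s²/n.
f = 4913/28440 = 0.17274965; Var(ȳ) = 0.82725035·11.2/4913 = 0.0018858547.
Var(Ŷ) = 28440² · 0.0018858547 = 1.5253426 × 10^6.
SE(Ŷ) = √(1.5253426 × 10^6) = 1235.0.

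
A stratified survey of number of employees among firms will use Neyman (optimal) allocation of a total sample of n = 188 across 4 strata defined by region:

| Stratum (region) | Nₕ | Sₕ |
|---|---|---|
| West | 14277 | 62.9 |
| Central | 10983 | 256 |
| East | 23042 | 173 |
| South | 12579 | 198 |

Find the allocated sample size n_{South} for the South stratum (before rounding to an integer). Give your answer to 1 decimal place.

Neyman allocation: nₕ = n·NₕSₕ / Σⱼ NⱼSⱼ.
Σ NⱼSⱼ = 14277·62.9 + 10983·256 + 23042·173 + 12579·198 = 1.0186579 × 10^7.
n_{South} = 188·12579·198 / (1.0186579 × 10^7) = 46.0.

46.0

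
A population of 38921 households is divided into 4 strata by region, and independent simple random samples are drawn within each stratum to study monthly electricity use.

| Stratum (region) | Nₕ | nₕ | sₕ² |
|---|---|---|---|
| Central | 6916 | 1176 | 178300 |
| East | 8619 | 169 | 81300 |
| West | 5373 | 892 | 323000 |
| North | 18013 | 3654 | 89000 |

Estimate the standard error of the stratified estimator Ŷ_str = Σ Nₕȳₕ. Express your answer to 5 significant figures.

Var(Ŷ_str) = Σₕ Nₕ²(1 − fₕ)sₕ²/nₕ.
Central: 6916²·(1 − 1176/6916)·178300/1176 = 6.0188137 × 10^9.
East: 8619²·(1 − 169/8619)·81300/169 = 3.5036235 × 10^10.
West: 5373²·(1 − 892/5373)·323000/892 = 8.7182527 × 10^9.
North: 18013²·(1 − 3654/18013)·89000/3654 = 6.2998717 × 10^9.
Sum = 5.6073173 × 10^10.
SE = √(5.6073173 × 10^10) = 236800.

236800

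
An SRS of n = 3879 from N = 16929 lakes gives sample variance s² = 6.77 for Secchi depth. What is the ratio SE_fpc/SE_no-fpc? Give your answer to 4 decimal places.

0.8780

f = n/N = 3879/16929 = 0.22913344.
SE_no-fpc = √(s²/n) = 0.04177673; SE_fpc = √((1−f)s²/n) = 0.036679554.
Ratio = √(1−f) = 0.87799007.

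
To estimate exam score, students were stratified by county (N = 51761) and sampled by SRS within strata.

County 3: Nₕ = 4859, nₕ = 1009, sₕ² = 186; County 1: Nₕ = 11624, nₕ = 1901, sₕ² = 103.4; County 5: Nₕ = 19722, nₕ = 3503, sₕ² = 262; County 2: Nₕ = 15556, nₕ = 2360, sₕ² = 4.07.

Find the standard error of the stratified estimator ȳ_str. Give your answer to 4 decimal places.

Var(ȳ_str) = Σₕ Wₕ²(1 − fₕ)sₕ²/nₕ with Wₕ = Nₕ/N, N = 51761.
County 3: Wₕ = 0.09387377; term = 0.09387377²·(1 − 0.20765590)·186/1009 = 0.001287135.
County 1: Wₕ = 0.22457062; term = 0.22457062²·(1 − 0.16354095)·103.4/1901 = 0.0022945049.
County 5: Wₕ = 0.38102046; term = 0.38102046²·(1 − 0.17761890)·262/3503 = 0.0089295766.
County 2: Wₕ = 0.30053515; term = 0.30053515²·(1 − 0.15170995)·4.07/2360 = 1.3213484 × 10^-4.
Sum = 0.012643351.
SE = √(0.012643351) = 0.1124.

0.1124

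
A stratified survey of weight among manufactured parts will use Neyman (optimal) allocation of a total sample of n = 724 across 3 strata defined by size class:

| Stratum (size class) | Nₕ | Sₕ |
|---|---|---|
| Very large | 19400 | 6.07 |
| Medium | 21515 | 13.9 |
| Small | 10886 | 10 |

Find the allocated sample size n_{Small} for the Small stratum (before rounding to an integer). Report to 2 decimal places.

149.93

Neyman allocation: nₕ = n·NₕSₕ / Σⱼ NⱼSⱼ.
Σ NⱼSⱼ = 19400·6.07 + 21515·13.9 + 10886·10 = 525676.5.
n_{Small} = 724·10886·10 / 525676.5 = 149.93.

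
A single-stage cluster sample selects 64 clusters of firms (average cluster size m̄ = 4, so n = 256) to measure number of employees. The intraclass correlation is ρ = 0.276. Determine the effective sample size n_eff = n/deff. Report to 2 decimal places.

140.04

deff = 1 + (4 − 1)·0.276 = 1 + 0.828 = 1.828.
n_eff = 256 / 1.828 = 140.04.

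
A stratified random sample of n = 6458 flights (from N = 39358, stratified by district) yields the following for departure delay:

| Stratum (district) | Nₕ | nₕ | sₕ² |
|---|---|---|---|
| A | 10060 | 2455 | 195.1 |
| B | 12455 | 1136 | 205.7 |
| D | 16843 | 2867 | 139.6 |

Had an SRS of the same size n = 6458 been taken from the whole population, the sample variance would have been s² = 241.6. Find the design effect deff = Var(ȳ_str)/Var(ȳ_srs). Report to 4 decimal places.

0.8891

Var(ȳ_str) = Σ Wₕ²(1−fₕ)sₕ²/nₕ with Wₕ = Nₕ/39358:
  A: (10060/39358)²·(1−2455/10060)·195.1/2455 = 0.0039249753
  B: (12455/39358)²·(1−1136/12455)·205.7/1136 = 0.016479412
  D: (16843/39358)²·(1−2867/16843)·139.6/2867 = 0.0073993577
  → Var(ȳ_str) = 0.027803745.
Var(ȳ_srs) = (1 − 6458/39358)·241.6/6458 = 0.03127244.
deff = 0.027803745 / 0.03127244 = 0.8891.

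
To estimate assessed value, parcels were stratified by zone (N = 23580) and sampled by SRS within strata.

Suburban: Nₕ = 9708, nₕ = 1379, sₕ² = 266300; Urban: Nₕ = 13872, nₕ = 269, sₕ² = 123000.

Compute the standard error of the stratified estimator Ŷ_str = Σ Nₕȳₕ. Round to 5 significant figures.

319210

Var(Ŷ_str) = Σₕ Nₕ²(1 − fₕ)sₕ²/nₕ.
Suburban: 9708²·(1 − 1379/9708)·266300/1379 = 1.5614552 × 10^10.
Urban: 13872²·(1 − 269/13872)·123000/269 = 8.6283273 × 10^10.
Sum = 1.0189783 × 10^11.
SE = √(1.0189783 × 10^11) = 319210.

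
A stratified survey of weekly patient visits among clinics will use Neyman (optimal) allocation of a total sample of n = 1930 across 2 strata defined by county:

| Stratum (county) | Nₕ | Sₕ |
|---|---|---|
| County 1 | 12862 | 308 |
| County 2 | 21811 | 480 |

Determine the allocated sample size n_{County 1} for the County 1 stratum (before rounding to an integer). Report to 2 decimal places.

Neyman allocation: nₕ = n·NₕSₕ / Σⱼ NⱼSⱼ.
Σ NⱼSⱼ = 12862·308 + 21811·480 = 1.4430776 × 10^7.
n_{County 1} = 1930·12862·308 / (1.4430776 × 10^7) = 529.82.

529.82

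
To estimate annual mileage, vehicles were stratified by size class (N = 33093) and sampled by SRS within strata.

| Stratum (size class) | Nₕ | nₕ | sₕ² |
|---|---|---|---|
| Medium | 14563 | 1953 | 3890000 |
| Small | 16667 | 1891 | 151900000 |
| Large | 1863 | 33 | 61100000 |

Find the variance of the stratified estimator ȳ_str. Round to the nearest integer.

24162

Var(ȳ_str) = Σₕ Wₕ²(1 − fₕ)sₕ²/nₕ with Wₕ = Nₕ/N, N = 33093.
Medium: Wₕ = 0.44006285; term = 0.44006285²·(1 − 0.13410698)·3890000/1953 = 333.99581.
Small: Wₕ = 0.50364125; term = 0.50364125²·(1 − 0.11345773)·151900000/1891 = 18063.765.
Large: Wₕ = 0.05629589; term = 0.05629589²·(1 − 0.01771337)·61100000/33 = 5763.9332.
Sum = 24161.694.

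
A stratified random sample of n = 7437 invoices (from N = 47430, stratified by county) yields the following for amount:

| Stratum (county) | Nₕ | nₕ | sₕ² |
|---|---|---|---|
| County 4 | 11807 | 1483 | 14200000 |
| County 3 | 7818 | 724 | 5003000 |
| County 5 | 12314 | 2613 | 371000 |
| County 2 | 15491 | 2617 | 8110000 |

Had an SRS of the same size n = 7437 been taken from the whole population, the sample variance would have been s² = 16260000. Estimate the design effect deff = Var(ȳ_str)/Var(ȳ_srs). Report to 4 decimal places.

Var(ȳ_str) = Σ Wₕ²(1−fₕ)sₕ²/nₕ with Wₕ = Nₕ/47430:
  County 4: (11807/47430)²·(1−1483/11807)·14200000/1483 = 518.83409
  County 3: (7818/47430)²·(1−724/7818)·5003000/724 = 170.36192
  County 5: (12314/47430)²·(1−2613/12314)·371000/2613 = 7.5395236
  County 2: (15491/47430)²·(1−2617/15491)·8110000/2617 = 274.72858
  → Var(ȳ_str) = 971.46411.
Var(ȳ_srs) = (1 − 7437/47430)·16260000/7437 = 1843.5445.
deff = 971.46411 / 1843.5445 = 0.5270.

0.5270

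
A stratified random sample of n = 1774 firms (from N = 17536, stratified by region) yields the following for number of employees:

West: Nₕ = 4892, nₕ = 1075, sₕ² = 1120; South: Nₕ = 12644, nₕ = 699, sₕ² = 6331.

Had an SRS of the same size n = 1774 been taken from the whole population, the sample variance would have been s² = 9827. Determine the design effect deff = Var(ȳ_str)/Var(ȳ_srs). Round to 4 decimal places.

Var(ȳ_str) = Σ Wₕ²(1−fₕ)sₕ²/nₕ with Wₕ = Nₕ/17536:
  West: (4892/17536)²·(1−1075/4892)·1120/1075 = 0.063264065
  South: (12644/17536)²·(1−699/12644)·6331/699 = 4.4484089
  → Var(ȳ_str) = 4.511673.
Var(ȳ_srs) = (1 − 1774/17536)·9827/1774 = 4.9790688.
deff = 4.511673 / 4.9790688 = 0.9061.

0.9061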